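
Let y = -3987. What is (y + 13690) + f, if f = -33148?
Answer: -23445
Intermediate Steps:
(y + 13690) + f = (-3987 + 13690) - 33148 = 9703 - 33148 = -23445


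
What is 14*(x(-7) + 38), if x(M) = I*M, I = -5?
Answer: 1022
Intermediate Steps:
x(M) = -5*M
14*(x(-7) + 38) = 14*(-5*(-7) + 38) = 14*(35 + 38) = 14*73 = 1022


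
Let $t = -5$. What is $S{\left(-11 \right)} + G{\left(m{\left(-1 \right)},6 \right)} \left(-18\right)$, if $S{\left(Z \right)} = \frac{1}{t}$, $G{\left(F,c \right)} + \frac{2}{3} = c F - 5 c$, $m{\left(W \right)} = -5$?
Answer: $\frac{5459}{5} \approx 1091.8$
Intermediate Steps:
$G{\left(F,c \right)} = - \frac{2}{3} - 5 c + F c$ ($G{\left(F,c \right)} = - \frac{2}{3} + \left(c F - 5 c\right) = - \frac{2}{3} + \left(F c - 5 c\right) = - \frac{2}{3} + \left(- 5 c + F c\right) = - \frac{2}{3} - 5 c + F c$)
$S{\left(Z \right)} = - \frac{1}{5}$ ($S{\left(Z \right)} = \frac{1}{-5} = - \frac{1}{5}$)
$S{\left(-11 \right)} + G{\left(m{\left(-1 \right)},6 \right)} \left(-18\right) = - \frac{1}{5} + \left(- \frac{2}{3} - 30 - 30\right) \left(-18\right) = - \frac{1}{5} - -1092 = - \frac{1}{5} + 1092 = \frac{5459}{5}$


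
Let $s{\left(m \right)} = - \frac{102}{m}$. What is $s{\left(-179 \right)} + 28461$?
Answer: $\frac{5094621}{179} \approx 28462.0$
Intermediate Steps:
$s{\left(-179 \right)} + 28461 = - \frac{102}{-179} + 28461 = \left(-102\right) \left(- \frac{1}{179}\right) + 28461 = \frac{102}{179} + 28461 = \frac{5094621}{179}$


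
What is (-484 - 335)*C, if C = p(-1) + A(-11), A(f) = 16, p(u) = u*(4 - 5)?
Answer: -13923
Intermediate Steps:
p(u) = -u (p(u) = u*(-1) = -u)
C = 17 (C = -1*(-1) + 16 = 1 + 16 = 17)
(-484 - 335)*C = (-484 - 335)*17 = -819*17 = -13923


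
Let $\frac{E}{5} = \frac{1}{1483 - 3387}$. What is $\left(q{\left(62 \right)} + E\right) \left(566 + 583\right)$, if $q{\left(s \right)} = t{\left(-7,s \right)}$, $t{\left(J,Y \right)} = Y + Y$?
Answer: $\frac{271268559}{1904} \approx 1.4247 \cdot 10^{5}$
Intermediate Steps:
$t{\left(J,Y \right)} = 2 Y$
$q{\left(s \right)} = 2 s$
$E = - \frac{5}{1904}$ ($E = \frac{5}{1483 - 3387} = \frac{5}{-1904} = 5 \left(- \frac{1}{1904}\right) = - \frac{5}{1904} \approx -0.0026261$)
$\left(q{\left(62 \right)} + E\right) \left(566 + 583\right) = \left(2 \cdot 62 - \frac{5}{1904}\right) \left(566 + 583\right) = \left(124 - \frac{5}{1904}\right) 1149 = \frac{236091}{1904} \cdot 1149 = \frac{271268559}{1904}$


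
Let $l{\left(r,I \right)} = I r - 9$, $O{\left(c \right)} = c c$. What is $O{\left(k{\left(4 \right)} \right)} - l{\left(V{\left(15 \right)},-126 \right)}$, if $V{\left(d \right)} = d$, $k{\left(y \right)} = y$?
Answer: $1915$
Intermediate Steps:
$O{\left(c \right)} = c^{2}$
$l{\left(r,I \right)} = -9 + I r$
$O{\left(k{\left(4 \right)} \right)} - l{\left(V{\left(15 \right)},-126 \right)} = 4^{2} - \left(-9 - 1890\right) = 16 - \left(-9 - 1890\right) = 16 - -1899 = 16 + 1899 = 1915$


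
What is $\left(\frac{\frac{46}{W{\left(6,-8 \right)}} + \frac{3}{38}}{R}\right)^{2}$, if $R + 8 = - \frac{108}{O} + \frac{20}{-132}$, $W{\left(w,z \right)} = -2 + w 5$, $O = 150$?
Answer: $\frac{35692655625}{947560124329} \approx 0.037668$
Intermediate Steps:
$W{\left(w,z \right)} = -2 + 5 w$
$R = - \frac{7319}{825}$ ($R = -8 + \left(- \frac{108}{150} + \frac{20}{-132}\right) = -8 + \left(\left(-108\right) \frac{1}{150} + 20 \left(- \frac{1}{132}\right)\right) = -8 - \frac{719}{825} = - \frac{7319}{825} \approx -8.8715$)
$\left(\frac{\frac{46}{W{\left(6,-8 \right)}} + \frac{3}{38}}{R}\right)^{2} = \left(\frac{\frac{46}{-2 + 5 \cdot 6} + \frac{3}{38}}{- \frac{7319}{825}}\right)^{2} = \left(\left(\frac{46}{-2 + 30} + 3 \cdot \frac{1}{38}\right) \left(- \frac{825}{7319}\right)\right)^{2} = \left(\left(\frac{46}{28} + \frac{3}{38}\right) \left(- \frac{825}{7319}\right)\right)^{2} = \left(\left(46 \cdot \frac{1}{28} + \frac{3}{38}\right) \left(- \frac{825}{7319}\right)\right)^{2} = \left(\left(\frac{23}{14} + \frac{3}{38}\right) \left(- \frac{825}{7319}\right)\right)^{2} = \left(\frac{229}{133} \left(- \frac{825}{7319}\right)\right)^{2} = \left(- \frac{188925}{973427}\right)^{2} = \frac{35692655625}{947560124329}$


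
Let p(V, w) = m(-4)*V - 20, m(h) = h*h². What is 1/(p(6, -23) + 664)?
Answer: 1/260 ≈ 0.0038462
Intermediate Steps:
m(h) = h³
p(V, w) = -20 - 64*V (p(V, w) = (-4)³*V - 20 = -64*V - 20 = -20 - 64*V)
1/(p(6, -23) + 664) = 1/((-20 - 64*6) + 664) = 1/((-20 - 384) + 664) = 1/(-404 + 664) = 1/260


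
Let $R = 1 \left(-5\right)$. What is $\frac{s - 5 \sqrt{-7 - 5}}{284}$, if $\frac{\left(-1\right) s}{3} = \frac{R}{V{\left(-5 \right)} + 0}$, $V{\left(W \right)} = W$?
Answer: $- \frac{3}{284} - \frac{5 i \sqrt{3}}{142} \approx -0.010563 - 0.060988 i$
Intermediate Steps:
$R = -5$
$s = -3$ ($s = - 3 \left(- \frac{5}{-5 + 0}\right) = - 3 \left(- \frac{5}{-5}\right) = - 3 \left(\left(-5\right) \left(- \frac{1}{5}\right)\right) = \left(-3\right) 1 = -3$)
$\frac{s - 5 \sqrt{-7 - 5}}{284} = \frac{-3 - 5 \sqrt{-7 - 5}}{284} = \left(-3 - 5 \sqrt{-12}\right) \frac{1}{284} = \left(-3 - 5 \cdot 2 i \sqrt{3}\right) \frac{1}{284} = \left(-3 - 10 i \sqrt{3}\right) \frac{1}{284} = - \frac{3}{284} - \frac{5 i \sqrt{3}}{142}$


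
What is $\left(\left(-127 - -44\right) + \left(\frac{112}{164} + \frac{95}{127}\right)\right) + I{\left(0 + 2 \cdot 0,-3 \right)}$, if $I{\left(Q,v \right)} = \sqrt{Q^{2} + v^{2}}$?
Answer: $- \frac{409109}{5207} \approx -78.569$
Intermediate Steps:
$\left(\left(-127 - -44\right) + \left(\frac{112}{164} + \frac{95}{127}\right)\right) + I{\left(0 + 2 \cdot 0,-3 \right)} = \left(\left(-127 - -44\right) + \left(\frac{112}{164} + \frac{95}{127}\right)\right) + \sqrt{\left(0 + 2 \cdot 0\right)^{2} + \left(-3\right)^{2}} = \left(\left(-127 + 44\right) + \left(112 \cdot \frac{1}{164} + 95 \cdot \frac{1}{127}\right)\right) + \sqrt{\left(0 + 0\right)^{2} + 9} = \left(-83 + \left(\frac{28}{41} + \frac{95}{127}\right)\right) + \sqrt{0^{2} + 9} = \left(-83 + \frac{7451}{5207}\right) + \sqrt{0 + 9} = - \frac{424730}{5207} + \sqrt{9} = - \frac{424730}{5207} + 3 = - \frac{409109}{5207}$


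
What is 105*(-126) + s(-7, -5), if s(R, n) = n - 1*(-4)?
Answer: -13231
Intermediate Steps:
s(R, n) = 4 + n (s(R, n) = n + 4 = 4 + n)
105*(-126) + s(-7, -5) = 105*(-126) + (4 - 5) = -13230 - 1 = -13231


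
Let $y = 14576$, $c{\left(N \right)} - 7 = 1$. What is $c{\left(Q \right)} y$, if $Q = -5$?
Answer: $116608$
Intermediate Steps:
$c{\left(N \right)} = 8$ ($c{\left(N \right)} = 7 + 1 = 8$)
$c{\left(Q \right)} y = 8 \cdot 14576 = 116608$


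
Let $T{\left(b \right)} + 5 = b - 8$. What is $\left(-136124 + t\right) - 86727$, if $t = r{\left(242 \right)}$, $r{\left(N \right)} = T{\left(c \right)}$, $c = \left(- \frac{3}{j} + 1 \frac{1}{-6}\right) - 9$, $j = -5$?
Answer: $- \frac{6686177}{30} \approx -2.2287 \cdot 10^{5}$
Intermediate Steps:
$c = - \frac{257}{30}$ ($c = \left(- \frac{3}{-5} + 1 \frac{1}{-6}\right) - 9 = \left(\left(-3\right) \left(- \frac{1}{5}\right) + 1 \left(- \frac{1}{6}\right)\right) - 9 = \left(\frac{3}{5} - \frac{1}{6}\right) - 9 = \frac{13}{30} - 9 = - \frac{257}{30} \approx -8.5667$)
$T{\left(b \right)} = -13 + b$ ($T{\left(b \right)} = -5 + \left(b - 8\right) = -5 + \left(-8 + b\right) = -13 + b$)
$r{\left(N \right)} = - \frac{647}{30}$ ($r{\left(N \right)} = -13 - \frac{257}{30} = - \frac{647}{30}$)
$t = - \frac{647}{30} \approx -21.567$
$\left(-136124 + t\right) - 86727 = \left(-136124 - \frac{647}{30}\right) - 86727 = - \frac{4084367}{30} - 86727 = - \frac{6686177}{30}$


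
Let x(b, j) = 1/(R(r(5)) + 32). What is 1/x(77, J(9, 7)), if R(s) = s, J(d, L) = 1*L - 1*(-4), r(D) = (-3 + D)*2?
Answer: 36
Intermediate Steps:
r(D) = -6 + 2*D
J(d, L) = 4 + L (J(d, L) = L + 4 = 4 + L)
x(b, j) = 1/36 (x(b, j) = 1/((-6 + 2*5) + 32) = 1/((-6 + 10) + 32) = 1/(4 + 32) = 1/36)
1/x(77, J(9, 7)) = 1/(1/36) = 36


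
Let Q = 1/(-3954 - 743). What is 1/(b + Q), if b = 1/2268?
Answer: 1521828/347 ≈ 4385.7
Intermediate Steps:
b = 1/2268 ≈ 0.00044092
Q = -1/4697 (Q = 1/(-4697) = -1/4697 ≈ -0.00021290)
1/(b + Q) = 1/(1/2268 - 1/4697) = 1/(347/1521828) = 1521828/347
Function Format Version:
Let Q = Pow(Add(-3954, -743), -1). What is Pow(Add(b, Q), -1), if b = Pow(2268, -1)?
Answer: Rational(1521828, 347) ≈ 4385.7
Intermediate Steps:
b = Rational(1, 2268) ≈ 0.00044092
Q = Rational(-1, 4697) (Q = Pow(-4697, -1) = Rational(-1, 4697) ≈ -0.00021290)
Pow(Add(b, Q), -1) = Pow(Add(Rational(1, 2268), Rational(-1, 4697)), -1) = Pow(Rational(347, 1521828), -1) = Rational(1521828, 347)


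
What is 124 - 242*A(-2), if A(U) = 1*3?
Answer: -602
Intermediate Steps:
A(U) = 3
124 - 242*A(-2) = 124 - 242*3 = 124 - 726 = -602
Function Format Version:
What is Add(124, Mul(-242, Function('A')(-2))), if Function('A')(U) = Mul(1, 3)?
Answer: -602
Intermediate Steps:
Function('A')(U) = 3
Add(124, Mul(-242, Function('A')(-2))) = Add(124, Mul(-242, 3)) = Add(124, -726) = -602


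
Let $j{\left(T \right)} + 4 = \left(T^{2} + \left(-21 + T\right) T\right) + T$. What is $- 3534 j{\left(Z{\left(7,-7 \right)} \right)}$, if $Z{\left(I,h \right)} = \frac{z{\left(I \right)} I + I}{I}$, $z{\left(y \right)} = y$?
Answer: $127224$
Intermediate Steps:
$Z{\left(I,h \right)} = \frac{I + I^{2}}{I}$ ($Z{\left(I,h \right)} = \frac{I I + I}{I} = \frac{I^{2} + I}{I} = \frac{I + I^{2}}{I}$)
$j{\left(T \right)} = -4 + T + T^{2} + T \left(-21 + T\right)$ ($j{\left(T \right)} = -4 + \left(\left(T^{2} + \left(-21 + T\right) T\right) + T\right) = -4 + \left(\left(T^{2} + T \left(-21 + T\right)\right) + T\right) = -4 + \left(T + T^{2} + T \left(-21 + T\right)\right) = -4 + T + T^{2} + T \left(-21 + T\right)$)
$- 3534 j{\left(Z{\left(7,-7 \right)} \right)} = - 3534 \left(-4 - 20 \left(1 + 7\right) + 2 \left(1 + 7\right)^{2}\right) = - 3534 \left(-4 - 160 + 2 \cdot 8^{2}\right) = - 3534 \left(-4 - 160 + 2 \cdot 64\right) = - 3534 \left(-4 - 160 + 128\right) = \left(-3534\right) \left(-36\right) = 127224$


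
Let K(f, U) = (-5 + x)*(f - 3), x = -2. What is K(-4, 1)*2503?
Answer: 122647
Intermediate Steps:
K(f, U) = 21 - 7*f (K(f, U) = (-5 - 2)*(f - 3) = -7*(-3 + f) = 21 - 7*f)
K(-4, 1)*2503 = (21 - 7*(-4))*2503 = (21 + 28)*2503 = 49*2503 = 122647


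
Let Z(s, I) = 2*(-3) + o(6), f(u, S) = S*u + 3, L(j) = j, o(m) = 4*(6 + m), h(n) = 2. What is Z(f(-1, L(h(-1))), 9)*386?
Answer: 16212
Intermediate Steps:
o(m) = 24 + 4*m
f(u, S) = 3 + S*u
Z(s, I) = 42 (Z(s, I) = 2*(-3) + (24 + 4*6) = -6 + (24 + 24) = -6 + 48 = 42)
Z(f(-1, L(h(-1))), 9)*386 = 42*386 = 16212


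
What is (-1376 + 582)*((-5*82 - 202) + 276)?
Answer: 266784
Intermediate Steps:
(-1376 + 582)*((-5*82 - 202) + 276) = -794*((-410 - 202) + 276) = -794*(-612 + 276) = -794*(-336) = 266784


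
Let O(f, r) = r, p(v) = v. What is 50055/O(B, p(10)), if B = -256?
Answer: 10011/2 ≈ 5005.5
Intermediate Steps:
50055/O(B, p(10)) = 50055/10 = 50055*(1/10) = 10011/2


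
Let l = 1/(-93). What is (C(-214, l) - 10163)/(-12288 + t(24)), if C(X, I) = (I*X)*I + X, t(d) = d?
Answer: 89750887/106071336 ≈ 0.84614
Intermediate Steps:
l = -1/93 ≈ -0.010753
C(X, I) = X + X*I² (C(X, I) = X*I² + X = X + X*I²)
(C(-214, l) - 10163)/(-12288 + t(24)) = (-214*(1 + (-1/93)²) - 10163)/(-12288 + 24) = (-214*(1 + 1/8649) - 10163)/(-12264) = (-214*8650/8649 - 10163)*(-1/12264) = (-1851100/8649 - 10163)*(-1/12264) = -89750887/8649*(-1/12264) = 89750887/106071336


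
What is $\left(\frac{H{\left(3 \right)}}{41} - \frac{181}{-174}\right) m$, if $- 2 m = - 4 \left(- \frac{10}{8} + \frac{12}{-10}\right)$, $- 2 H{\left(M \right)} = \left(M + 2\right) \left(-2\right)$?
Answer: $- \frac{406259}{71340} \approx -5.6947$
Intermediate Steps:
$H{\left(M \right)} = 2 + M$ ($H{\left(M \right)} = - \frac{\left(M + 2\right) \left(-2\right)}{2} = - \frac{\left(2 + M\right) \left(-2\right)}{2} = - \frac{-4 - 2 M}{2} = 2 + M$)
$m = - \frac{49}{10}$ ($m = - \frac{\left(-4\right) \left(- \frac{10}{8} + \frac{12}{-10}\right)}{2} = - \frac{\left(-4\right) \left(\left(-10\right) \frac{1}{8} + 12 \left(- \frac{1}{10}\right)\right)}{2} = - \frac{\left(-4\right) \left(- \frac{5}{4} - \frac{6}{5}\right)}{2} = - \frac{\left(-4\right) \left(- \frac{49}{20}\right)}{2} = \left(- \frac{1}{2}\right) \frac{49}{5} = - \frac{49}{10} \approx -4.9$)
$\left(\frac{H{\left(3 \right)}}{41} - \frac{181}{-174}\right) m = \left(\frac{2 + 3}{41} - \frac{181}{-174}\right) \left(- \frac{49}{10}\right) = \left(5 \cdot \frac{1}{41} - - \frac{181}{174}\right) \left(- \frac{49}{10}\right) = \left(\frac{5}{41} + \frac{181}{174}\right) \left(- \frac{49}{10}\right) = \frac{8291}{7134} \left(- \frac{49}{10}\right) = - \frac{406259}{71340}$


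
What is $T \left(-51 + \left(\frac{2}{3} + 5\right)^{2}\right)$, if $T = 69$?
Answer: $- \frac{3910}{3} \approx -1303.3$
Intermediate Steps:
$T \left(-51 + \left(\frac{2}{3} + 5\right)^{2}\right) = 69 \left(-51 + \left(\frac{2}{3} + 5\right)^{2}\right) = 69 \left(-51 + \left(\frac{17}{3}\right)^{2}\right) = 69 \left(-51 + \frac{289}{9}\right) = 69 \left(- \frac{170}{9}\right) = - \frac{3910}{3}$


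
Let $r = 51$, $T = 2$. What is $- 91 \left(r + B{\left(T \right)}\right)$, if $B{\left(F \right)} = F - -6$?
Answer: $-5369$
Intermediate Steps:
$B{\left(F \right)} = 6 + F$ ($B{\left(F \right)} = F + 6 = 6 + F$)
$- 91 \left(r + B{\left(T \right)}\right) = - 91 \left(51 + \left(6 + 2\right)\right) = - 91 \left(51 + 8\right) = \left(-91\right) 59 = -5369$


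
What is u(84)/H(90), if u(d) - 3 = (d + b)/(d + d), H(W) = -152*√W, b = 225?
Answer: -271*√10/255360 ≈ -0.0033560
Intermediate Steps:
u(d) = 3 + (225 + d)/(2*d) (u(d) = 3 + (d + 225)/(d + d) = 3 + (225 + d)/((2*d)) = 3 + (225 + d)*(1/(2*d)) = 3 + (225 + d)/(2*d))
u(84)/H(90) = ((½)*(225 + 7*84)/84)/((-456*√10)) = ((½)*(1/84)*(225 + 588))/((-456*√10)) = ((½)*(1/84)*813)/((-456*√10)) = 271*(-√10/4560)/56 = -271*√10/255360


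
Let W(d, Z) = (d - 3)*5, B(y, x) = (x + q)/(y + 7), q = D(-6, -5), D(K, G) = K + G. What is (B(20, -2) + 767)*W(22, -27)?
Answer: 1966120/27 ≈ 72819.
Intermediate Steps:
D(K, G) = G + K
q = -11 (q = -5 - 6 = -11)
B(y, x) = (-11 + x)/(7 + y) (B(y, x) = (x - 11)/(y + 7) = (-11 + x)/(7 + y))
W(d, Z) = -15 + 5*d (W(d, Z) = (-3 + d)*5 = -15 + 5*d)
(B(20, -2) + 767)*W(22, -27) = ((-11 - 2)/(7 + 20) + 767)*(-15 + 5*22) = (-13/27 + 767)*(-15 + 110) = ((1/27)*(-13) + 767)*95 = (-13/27 + 767)*95 = (20696/27)*95 = 1966120/27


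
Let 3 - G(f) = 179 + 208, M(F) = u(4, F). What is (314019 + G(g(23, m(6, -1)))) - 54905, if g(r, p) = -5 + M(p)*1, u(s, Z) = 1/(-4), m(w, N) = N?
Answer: 258730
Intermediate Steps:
u(s, Z) = -1/4
M(F) = -1/4
g(r, p) = -21/4 (g(r, p) = -5 - 1/4*1 = -5 - 1/4 = -21/4)
G(f) = -384 (G(f) = 3 - (179 + 208) = 3 - 1*387 = 3 - 387 = -384)
(314019 + G(g(23, m(6, -1)))) - 54905 = (314019 - 384) - 54905 = 313635 - 54905 = 258730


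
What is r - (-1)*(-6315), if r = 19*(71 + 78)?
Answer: -3484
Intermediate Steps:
r = 2831 (r = 19*149 = 2831)
r - (-1)*(-6315) = 2831 - (-1)*(-6315) = 2831 - 1*6315 = 2831 - 6315 = -3484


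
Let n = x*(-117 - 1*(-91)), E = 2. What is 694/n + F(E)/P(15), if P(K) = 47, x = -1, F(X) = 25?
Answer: 16634/611 ≈ 27.224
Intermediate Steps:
n = 26 (n = -(-117 - 1*(-91)) = -(-117 + 91) = -1*(-26) = 26)
694/n + F(E)/P(15) = 694/26 + 25/47 = 694*(1/26) + 25*(1/47) = 347/13 + 25/47 = 16634/611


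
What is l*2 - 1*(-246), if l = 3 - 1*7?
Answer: 238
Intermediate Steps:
l = -4 (l = 3 - 7 = -4)
l*2 - 1*(-246) = -4*2 - 1*(-246) = -8 + 246 = 238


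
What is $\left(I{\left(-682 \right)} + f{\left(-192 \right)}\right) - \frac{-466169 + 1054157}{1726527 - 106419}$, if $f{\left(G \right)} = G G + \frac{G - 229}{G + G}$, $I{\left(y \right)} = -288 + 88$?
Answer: $\frac{211202943773}{5760384} \approx 36665.0$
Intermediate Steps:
$I{\left(y \right)} = -200$
$f{\left(G \right)} = G^{2} + \frac{-229 + G}{2 G}$
$\left(I{\left(-682 \right)} + f{\left(-192 \right)}\right) - \frac{-466169 + 1054157}{1726527 - 106419} = \left(-200 + \frac{-229 - 192 + 2 \left(-192\right)^{3}}{2 \left(-192\right)}\right) - \frac{-466169 + 1054157}{1726527 - 106419} = \left(-200 + \frac{1}{2} \left(- \frac{1}{192}\right) \left(-229 - 192 + 2 \left(-7077888\right)\right)\right) - \frac{587988}{1620108} = \left(-200 + \frac{1}{2} \left(- \frac{1}{192}\right) \left(-229 - 192 - 14155776\right)\right) - 587988 \cdot \frac{1}{1620108} = \left(-200 + \frac{1}{2} \left(- \frac{1}{192}\right) \left(-14156197\right)\right) - \frac{16333}{45003} = \left(-200 + \frac{14156197}{384}\right) - \frac{16333}{45003} = \frac{14079397}{384} - \frac{16333}{45003} = \frac{211202943773}{5760384}$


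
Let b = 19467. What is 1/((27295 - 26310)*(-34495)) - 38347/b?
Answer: -1302938087992/661441452525 ≈ -1.9698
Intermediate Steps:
1/((27295 - 26310)*(-34495)) - 38347/b = 1/((27295 - 26310)*(-34495)) - 38347/19467 = -1/34495/985 - 38347*1/19467 = (1/985)*(-1/34495) - 38347/19467 = -1/33977575 - 38347/19467 = -1302938087992/661441452525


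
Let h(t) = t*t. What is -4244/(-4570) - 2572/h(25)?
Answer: -910154/285625 ≈ -3.1865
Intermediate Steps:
h(t) = t²
-4244/(-4570) - 2572/h(25) = -4244/(-4570) - 2572/(25²) = -4244*(-1/4570) - 2572/625 = 2122/2285 - 2572*1/625 = 2122/2285 - 2572/625 = -910154/285625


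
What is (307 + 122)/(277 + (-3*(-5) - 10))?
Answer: 143/94 ≈ 1.5213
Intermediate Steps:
(307 + 122)/(277 + (-3*(-5) - 10)) = 429/(277 + (15 - 10)) = 429/(277 + 5) = 429/282 = 429*(1/282) = 143/94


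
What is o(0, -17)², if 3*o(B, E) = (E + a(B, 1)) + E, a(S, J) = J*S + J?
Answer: 121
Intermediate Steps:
a(S, J) = J + J*S
o(B, E) = ⅓ + B/3 + 2*E/3 (o(B, E) = ((E + 1*(1 + B)) + E)/3 = ((E + (1 + B)) + E)/3 = ((1 + B + E) + E)/3 = (1 + B + 2*E)/3 = ⅓ + B/3 + 2*E/3)
o(0, -17)² = (⅓ + (⅓)*0 + (⅔)*(-17))² = (⅓ + 0 - 34/3)² = (-11)² = 121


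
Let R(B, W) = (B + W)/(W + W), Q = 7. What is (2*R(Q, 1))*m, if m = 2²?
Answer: 32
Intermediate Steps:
m = 4
R(B, W) = (B + W)/(2*W) (R(B, W) = (B + W)/((2*W)) = (B + W)*(1/(2*W)) = (B + W)/(2*W))
(2*R(Q, 1))*m = (2*((½)*(7 + 1)/1))*4 = (2*((½)*1*8))*4 = (2*4)*4 = 8*4 = 32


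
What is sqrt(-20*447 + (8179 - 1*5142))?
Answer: I*sqrt(5903) ≈ 76.831*I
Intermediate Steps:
sqrt(-20*447 + (8179 - 1*5142)) = sqrt(-8940 + (8179 - 5142)) = sqrt(-8940 + 3037) = sqrt(-5903) = I*sqrt(5903)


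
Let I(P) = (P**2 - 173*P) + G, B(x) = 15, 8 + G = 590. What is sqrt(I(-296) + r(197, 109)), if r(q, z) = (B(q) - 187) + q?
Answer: sqrt(139431) ≈ 373.40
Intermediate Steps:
G = 582 (G = -8 + 590 = 582)
r(q, z) = -172 + q (r(q, z) = (15 - 187) + q = -172 + q)
I(P) = 582 + P**2 - 173*P (I(P) = (P**2 - 173*P) + 582 = 582 + P**2 - 173*P)
sqrt(I(-296) + r(197, 109)) = sqrt((582 + (-296)**2 - 173*(-296)) + (-172 + 197)) = sqrt((582 + 87616 + 51208) + 25) = sqrt(139406 + 25) = sqrt(139431)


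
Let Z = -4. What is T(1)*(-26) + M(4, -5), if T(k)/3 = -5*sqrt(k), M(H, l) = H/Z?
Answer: 389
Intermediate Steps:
M(H, l) = -H/4 (M(H, l) = H/(-4) = H*(-1/4) = -H/4)
T(k) = -15*sqrt(k) (T(k) = 3*(-5*sqrt(k)) = -15*sqrt(k))
T(1)*(-26) + M(4, -5) = -15*sqrt(1)*(-26) - 1/4*4 = -15*1*(-26) - 1 = -15*(-26) - 1 = 390 - 1 = 389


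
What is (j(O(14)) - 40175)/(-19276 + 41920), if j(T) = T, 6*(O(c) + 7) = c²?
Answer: -30112/16983 ≈ -1.7731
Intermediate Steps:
O(c) = -7 + c²/6
(j(O(14)) - 40175)/(-19276 + 41920) = ((-7 + (⅙)*14²) - 40175)/(-19276 + 41920) = ((-7 + (⅙)*196) - 40175)/22644 = ((-7 + 98/3) - 40175)*(1/22644) = (77/3 - 40175)*(1/22644) = -120448/3*1/22644 = -30112/16983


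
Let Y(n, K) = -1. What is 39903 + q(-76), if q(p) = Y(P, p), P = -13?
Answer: 39902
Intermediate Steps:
q(p) = -1
39903 + q(-76) = 39903 - 1 = 39902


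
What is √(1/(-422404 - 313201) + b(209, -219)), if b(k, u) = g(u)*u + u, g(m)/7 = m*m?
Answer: I*√39785152142580158405/735605 ≈ 8574.6*I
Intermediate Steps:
g(m) = 7*m² (g(m) = 7*(m*m) = 7*m²)
b(k, u) = u + 7*u³ (b(k, u) = (7*u²)*u + u = 7*u³ + u = u + 7*u³)
√(1/(-422404 - 313201) + b(209, -219)) = √(1/(-422404 - 313201) + (-219 + 7*(-219)³)) = √(1/(-735605) + (-219 + 7*(-10503459))) = √(-1/735605 + (-219 - 73524213)) = √(-1/735605 - 73524432) = √(-54084939801361/735605) = I*√39785152142580158405/735605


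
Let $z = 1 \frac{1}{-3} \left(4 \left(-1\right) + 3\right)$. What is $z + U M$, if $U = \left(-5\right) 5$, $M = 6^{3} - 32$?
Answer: $- \frac{13799}{3} \approx -4599.7$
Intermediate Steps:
$M = 184$ ($M = 216 - 32 = 184$)
$U = -25$
$z = \frac{1}{3}$ ($z = 1 \left(- \frac{1}{3}\right) \left(-4 + 3\right) = \left(- \frac{1}{3}\right) \left(-1\right) = \frac{1}{3} \approx 0.33333$)
$z + U M = \frac{1}{3} - 4600 = - \frac{13799}{3}$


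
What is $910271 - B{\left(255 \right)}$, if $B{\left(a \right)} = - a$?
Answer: $910526$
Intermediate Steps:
$910271 - B{\left(255 \right)} = 910271 - \left(-1\right) 255 = 910271 - -255 = 910271 + 255 = 910526$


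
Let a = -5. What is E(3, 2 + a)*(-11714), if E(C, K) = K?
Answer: 35142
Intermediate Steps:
E(3, 2 + a)*(-11714) = (2 - 5)*(-11714) = -3*(-11714) = 35142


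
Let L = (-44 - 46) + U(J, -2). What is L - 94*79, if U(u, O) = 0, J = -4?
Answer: -7516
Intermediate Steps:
L = -90 (L = (-44 - 46) + 0 = -90 + 0 = -90)
L - 94*79 = -90 - 94*79 = -90 - 7426 = -7516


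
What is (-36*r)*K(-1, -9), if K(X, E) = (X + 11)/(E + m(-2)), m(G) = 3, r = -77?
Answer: -4620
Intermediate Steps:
K(X, E) = (11 + X)/(3 + E) (K(X, E) = (X + 11)/(E + 3) = (11 + X)/(3 + E))
(-36*r)*K(-1, -9) = (-36*(-77))*((11 - 1)/(3 - 9)) = 2772*(10/(-6)) = 2772*(-⅙*10) = 2772*(-5/3) = -4620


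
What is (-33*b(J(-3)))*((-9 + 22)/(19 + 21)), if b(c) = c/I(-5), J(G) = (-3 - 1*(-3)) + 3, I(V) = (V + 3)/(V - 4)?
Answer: -11583/80 ≈ -144.79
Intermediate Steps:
I(V) = (3 + V)/(-4 + V)
J(G) = 3 (J(G) = (-3 + 3) + 3 = 0 + 3 = 3)
b(c) = 9*c/2 (b(c) = c/(((3 - 5)/(-4 - 5))) = c/((-2/(-9))) = c/((-⅑*(-2))) = c/(2/9) = c*(9/2) = 9*c/2)
(-33*b(J(-3)))*((-9 + 22)/(19 + 21)) = (-297*3/2)*((-9 + 22)/(19 + 21)) = (-33*27/2)*(13/40) = -11583/(2*40) = -891/2*13/40 = -11583/80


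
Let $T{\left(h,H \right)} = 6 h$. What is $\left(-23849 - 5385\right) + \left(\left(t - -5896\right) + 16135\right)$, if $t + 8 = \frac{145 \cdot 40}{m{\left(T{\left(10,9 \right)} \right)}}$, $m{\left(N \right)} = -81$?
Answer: $- \frac{589891}{81} \approx -7282.6$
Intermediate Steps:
$t = - \frac{6448}{81}$ ($t = -8 + \frac{145 \cdot 40}{-81} = -8 + 5800 \left(- \frac{1}{81}\right) = -8 - \frac{5800}{81} = - \frac{6448}{81} \approx -79.605$)
$\left(-23849 - 5385\right) + \left(\left(t - -5896\right) + 16135\right) = \left(-23849 - 5385\right) + \left(\left(- \frac{6448}{81} - -5896\right) + 16135\right) = -29234 + \left(\left(- \frac{6448}{81} + 5896\right) + 16135\right) = -29234 + \left(\frac{471128}{81} + 16135\right) = -29234 + \frac{1778063}{81} = - \frac{589891}{81}$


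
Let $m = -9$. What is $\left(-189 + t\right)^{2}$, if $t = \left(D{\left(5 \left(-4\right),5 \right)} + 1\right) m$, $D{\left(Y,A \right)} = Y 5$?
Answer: $492804$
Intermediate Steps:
$D{\left(Y,A \right)} = 5 Y$
$t = 891$ ($t = \left(5 \cdot 5 \left(-4\right) + 1\right) \left(-9\right) = \left(5 \left(-20\right) + 1\right) \left(-9\right) = \left(-100 + 1\right) \left(-9\right) = \left(-99\right) \left(-9\right) = 891$)
$\left(-189 + t\right)^{2} = \left(-189 + 891\right)^{2} = 702^{2} = 492804$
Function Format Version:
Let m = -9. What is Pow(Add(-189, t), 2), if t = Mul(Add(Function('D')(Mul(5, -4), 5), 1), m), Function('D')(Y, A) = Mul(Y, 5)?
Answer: 492804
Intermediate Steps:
Function('D')(Y, A) = Mul(5, Y)
t = 891 (t = Mul(Add(Mul(5, Mul(5, -4)), 1), -9) = Mul(Add(Mul(5, -20), 1), -9) = Mul(Add(-100, 1), -9) = Mul(-99, -9) = 891)
Pow(Add(-189, t), 2) = Pow(Add(-189, 891), 2) = Pow(702, 2) = 492804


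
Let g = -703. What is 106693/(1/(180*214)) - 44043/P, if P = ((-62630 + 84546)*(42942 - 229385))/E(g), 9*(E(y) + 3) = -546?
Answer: 16793049937897151609/4086084788 ≈ 4.1098e+9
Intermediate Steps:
E(y) = -191/3 (E(y) = -3 + (1/9)*(-546) = -3 - 182/3 = -191/3)
P = 12258254364/191 (P = ((-62630 + 84546)*(42942 - 229385))/(-191/3) = (21916*(-186443))*(-3/191) = -4086084788*(-3/191) = 12258254364/191 ≈ 6.4179e+7)
106693/(1/(180*214)) - 44043/P = 106693/(1/(180*214)) - 44043/12258254364/191 = 106693/(1/38520) - 44043*191/12258254364 = 106693/(1/38520) - 2804071/4086084788 = 106693*38520 - 2804071/4086084788 = 4109814360 - 2804071/4086084788 = 16793049937897151609/4086084788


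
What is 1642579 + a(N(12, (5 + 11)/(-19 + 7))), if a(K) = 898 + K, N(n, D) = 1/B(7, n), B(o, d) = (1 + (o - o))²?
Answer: 1643478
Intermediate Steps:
B(o, d) = 1 (B(o, d) = (1 + 0)² = 1² = 1)
N(n, D) = 1 (N(n, D) = 1/1 = 1)
1642579 + a(N(12, (5 + 11)/(-19 + 7))) = 1642579 + (898 + 1) = 1642579 + 899 = 1643478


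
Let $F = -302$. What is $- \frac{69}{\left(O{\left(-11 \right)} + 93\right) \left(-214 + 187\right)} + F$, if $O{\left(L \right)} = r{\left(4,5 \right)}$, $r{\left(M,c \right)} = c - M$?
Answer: $- \frac{255469}{846} \approx -301.97$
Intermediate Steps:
$O{\left(L \right)} = 1$ ($O{\left(L \right)} = 5 - 4 = 1$)
$- \frac{69}{\left(O{\left(-11 \right)} + 93\right) \left(-214 + 187\right)} + F = - \frac{69}{\left(1 + 93\right) \left(-214 + 187\right)} - 302 = - \frac{69}{94 \left(-27\right)} - 302 = - \frac{69}{-2538} - 302 = \left(-69\right) \left(- \frac{1}{2538}\right) - 302 = \frac{23}{846} - 302 = - \frac{255469}{846}$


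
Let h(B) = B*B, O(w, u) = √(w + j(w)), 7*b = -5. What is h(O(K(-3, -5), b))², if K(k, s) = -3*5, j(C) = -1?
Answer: 256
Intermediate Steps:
b = -5/7 (b = (⅐)*(-5) = -5/7 ≈ -0.71429)
K(k, s) = -15
O(w, u) = √(-1 + w) (O(w, u) = √(w - 1) = √(-1 + w))
h(B) = B²
h(O(K(-3, -5), b))² = ((√(-1 - 15))²)² = ((√(-16))²)² = ((4*I)²)² = (-16)² = 256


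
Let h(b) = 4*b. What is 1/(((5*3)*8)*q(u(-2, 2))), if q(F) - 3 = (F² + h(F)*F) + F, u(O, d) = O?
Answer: 1/2520 ≈ 0.00039683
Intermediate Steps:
q(F) = 3 + F + 5*F² (q(F) = 3 + ((F² + (4*F)*F) + F) = 3 + ((F² + 4*F²) + F) = 3 + (5*F² + F) = 3 + (F + 5*F²) = 3 + F + 5*F²)
1/(((5*3)*8)*q(u(-2, 2))) = 1/(((5*3)*8)*(3 - 2 + 5*(-2)²)) = 1/((15*8)*(3 - 2 + 5*4)) = 1/(120*(3 - 2 + 20)) = 1/(120*21) = 1/2520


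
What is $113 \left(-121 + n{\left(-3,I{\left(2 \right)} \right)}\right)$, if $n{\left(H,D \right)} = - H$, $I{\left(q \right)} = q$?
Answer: $-13334$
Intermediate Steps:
$113 \left(-121 + n{\left(-3,I{\left(2 \right)} \right)}\right) = 113 \left(-121 - -3\right) = 113 \left(-121 + 3\right) = 113 \left(-118\right) = -13334$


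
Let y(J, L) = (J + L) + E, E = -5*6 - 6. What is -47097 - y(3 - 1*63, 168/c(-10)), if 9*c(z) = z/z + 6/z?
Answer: -50781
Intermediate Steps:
E = -36 (E = -30 - 6 = -36)
c(z) = 1/9 + 2/(3*z) (c(z) = (z/z + 6/z)/9 = (1 + 6/z)/9 = 1/9 + 2/(3*z))
y(J, L) = -36 + J + L (y(J, L) = (J + L) - 36 = -36 + J + L)
-47097 - y(3 - 1*63, 168/c(-10)) = -47097 - (-36 + (3 - 1*63) + 168/(((1/9)*(6 - 10)/(-10)))) = -47097 - (-36 + (3 - 63) + 168/(((1/9)*(-1/10)*(-4)))) = -47097 - (-36 - 60 + 168/(2/45)) = -47097 - (-36 - 60 + 168*(45/2)) = -47097 - (-36 - 60 + 3780) = -47097 - 1*3684 = -47097 - 3684 = -50781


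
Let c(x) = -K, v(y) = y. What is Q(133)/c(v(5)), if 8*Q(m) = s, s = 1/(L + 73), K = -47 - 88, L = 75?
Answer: 1/159840 ≈ 6.2563e-6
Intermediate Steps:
K = -135
s = 1/148 (s = 1/(75 + 73) = 1/148 ≈ 0.0067568)
Q(m) = 1/1184 (Q(m) = (⅛)*(1/148) = 1/1184)
c(x) = 135 (c(x) = -1*(-135) = 135)
Q(133)/c(v(5)) = (1/1184)/135 = (1/1184)*(1/135) = 1/159840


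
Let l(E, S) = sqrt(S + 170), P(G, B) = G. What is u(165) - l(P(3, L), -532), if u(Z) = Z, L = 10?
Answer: 165 - I*sqrt(362) ≈ 165.0 - 19.026*I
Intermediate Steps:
l(E, S) = sqrt(170 + S)
u(165) - l(P(3, L), -532) = 165 - sqrt(170 - 532) = 165 - sqrt(-362) = 165 - I*sqrt(362)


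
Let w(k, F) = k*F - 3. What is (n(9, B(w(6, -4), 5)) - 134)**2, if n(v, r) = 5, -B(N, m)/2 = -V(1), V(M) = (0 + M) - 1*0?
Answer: 16641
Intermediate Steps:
V(M) = M (V(M) = M + 0 = M)
w(k, F) = -3 + F*k (w(k, F) = F*k - 3 = -3 + F*k)
B(N, m) = 2 (B(N, m) = -(-2) = -2*(-1) = 2)
(n(9, B(w(6, -4), 5)) - 134)**2 = (5 - 134)**2 = (-129)**2 = 16641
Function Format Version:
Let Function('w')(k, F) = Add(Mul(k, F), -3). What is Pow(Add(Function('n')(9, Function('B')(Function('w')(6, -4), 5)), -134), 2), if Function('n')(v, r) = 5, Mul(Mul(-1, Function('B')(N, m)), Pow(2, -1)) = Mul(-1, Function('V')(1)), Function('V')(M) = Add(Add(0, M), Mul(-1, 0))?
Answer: 16641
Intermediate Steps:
Function('V')(M) = M (Function('V')(M) = Add(M, 0) = M)
Function('w')(k, F) = Add(-3, Mul(F, k)) (Function('w')(k, F) = Add(Mul(F, k), -3) = Add(-3, Mul(F, k)))
Function('B')(N, m) = 2 (Function('B')(N, m) = Mul(-2, Mul(-1, 1)) = Mul(-2, -1) = 2)
Pow(Add(Function('n')(9, Function('B')(Function('w')(6, -4), 5)), -134), 2) = Pow(Add(5, -134), 2) = Pow(-129, 2) = 16641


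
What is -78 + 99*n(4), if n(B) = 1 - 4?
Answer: -375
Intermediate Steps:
n(B) = -3
-78 + 99*n(4) = -78 + 99*(-3) = -78 - 297 = -375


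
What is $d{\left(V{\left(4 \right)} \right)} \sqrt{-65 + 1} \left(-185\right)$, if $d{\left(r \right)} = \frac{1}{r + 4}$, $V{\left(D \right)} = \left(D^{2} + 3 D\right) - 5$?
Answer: $- \frac{1480 i}{27} \approx - 54.815 i$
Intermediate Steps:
$V{\left(D \right)} = -5 + D^{2} + 3 D$
$d{\left(r \right)} = \frac{1}{4 + r}$
$d{\left(V{\left(4 \right)} \right)} \sqrt{-65 + 1} \left(-185\right) = \frac{\sqrt{-65 + 1}}{4 + \left(-5 + 4^{2} + 3 \cdot 4\right)} \left(-185\right) = \frac{\sqrt{-64}}{4 + \left(-5 + 16 + 12\right)} \left(-185\right) = \frac{8 i}{4 + 23} \left(-185\right) = \frac{8 i}{27} \left(-185\right) = - \frac{1480 i}{27}$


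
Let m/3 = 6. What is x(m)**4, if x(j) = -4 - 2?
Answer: 1296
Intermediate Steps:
m = 18 (m = 3*6 = 18)
x(j) = -6
x(m)**4 = (-6)**4 = 1296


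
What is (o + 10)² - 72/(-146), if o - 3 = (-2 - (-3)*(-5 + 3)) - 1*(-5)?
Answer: 7336/73 ≈ 100.49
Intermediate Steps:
o = 0 (o = 3 + ((-2 - (-3)*(-5 + 3)) - 1*(-5)) = 3 + ((-2 - (-3)*(-2)) + 5) = 3 + ((-2 - 1*6) + 5) = 3 + ((-2 - 6) + 5) = 3 + (-8 + 5) = 3 - 3 = 0)
(o + 10)² - 72/(-146) = (0 + 10)² - 72/(-146) = 10² - 72*(-1/146) = 100 + 36/73 = 7336/73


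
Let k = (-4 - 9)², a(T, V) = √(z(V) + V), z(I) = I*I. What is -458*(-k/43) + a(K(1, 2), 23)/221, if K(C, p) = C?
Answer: 77402/43 + 2*√138/221 ≈ 1800.2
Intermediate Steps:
z(I) = I²
a(T, V) = √(V + V²) (a(T, V) = √(V² + V) = √(V + V²))
k = 169 (k = (-13)² = 169)
-458*(-k/43) + a(K(1, 2), 23)/221 = -458/((-43/169)) + √(23*(1 + 23))/221 = -458/((-43*1/169)) + √(23*24)*(1/221) = -458/(-43/169) + √552*(1/221) = -458*(-169/43) + (2*√138)*(1/221) = 77402/43 + 2*√138/221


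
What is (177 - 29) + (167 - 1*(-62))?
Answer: 377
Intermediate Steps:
(177 - 29) + (167 - 1*(-62)) = 148 + (167 + 62) = 148 + 229 = 377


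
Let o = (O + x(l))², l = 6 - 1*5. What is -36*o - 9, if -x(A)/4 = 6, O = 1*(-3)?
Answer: -26253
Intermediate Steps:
l = 1 (l = 6 - 5 = 1)
O = -3
x(A) = -24 (x(A) = -4*6 = -24)
o = 729 (o = (-3 - 24)² = (-27)² = 729)
-36*o - 9 = -36*729 - 9 = -26244 - 9 = -26253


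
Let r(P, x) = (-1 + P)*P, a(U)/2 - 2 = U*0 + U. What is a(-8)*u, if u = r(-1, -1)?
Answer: -24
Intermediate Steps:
a(U) = 4 + 2*U (a(U) = 4 + 2*(U*0 + U) = 4 + 2*(0 + U) = 4 + 2*U)
r(P, x) = P*(-1 + P)
u = 2 (u = -(-1 - 1) = -1*(-2) = 2)
a(-8)*u = (4 + 2*(-8))*2 = (4 - 16)*2 = -12*2 = -24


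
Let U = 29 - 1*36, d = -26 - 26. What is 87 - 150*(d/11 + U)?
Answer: 20307/11 ≈ 1846.1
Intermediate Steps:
d = -52
U = -7 (U = 29 - 36 = -7)
87 - 150*(d/11 + U) = 87 - 150*(-52/11 - 7) = 87 - 150*(-129/11) = 87 + 19350/11 = 20307/11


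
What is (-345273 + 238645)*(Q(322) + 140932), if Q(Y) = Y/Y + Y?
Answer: -15061738140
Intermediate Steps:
Q(Y) = 1 + Y
(-345273 + 238645)*(Q(322) + 140932) = (-345273 + 238645)*((1 + 322) + 140932) = -106628*(323 + 140932) = -106628*141255 = -15061738140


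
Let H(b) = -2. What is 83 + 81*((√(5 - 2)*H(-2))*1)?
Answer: 83 - 162*√3 ≈ -197.59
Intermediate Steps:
83 + 81*((√(5 - 2)*H(-2))*1) = 83 + 81*((√(5 - 2)*(-2))*1) = 83 + 81*((√3*(-2))*1) = 83 + 81*(-2*√3*1) = 83 + 81*(-2*√3) = 83 - 162*√3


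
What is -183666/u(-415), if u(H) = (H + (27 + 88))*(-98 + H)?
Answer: -30611/25650 ≈ -1.1934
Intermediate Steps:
u(H) = (-98 + H)*(115 + H) (u(H) = (H + 115)*(-98 + H) = (115 + H)*(-98 + H) = (-98 + H)*(115 + H))
-183666/u(-415) = -183666/(-11270 + (-415)² + 17*(-415)) = -183666/(-11270 + 172225 - 7055) = -183666/153900 = -183666*1/153900 = -30611/25650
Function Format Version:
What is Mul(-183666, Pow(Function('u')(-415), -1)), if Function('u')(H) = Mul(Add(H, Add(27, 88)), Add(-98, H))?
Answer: Rational(-30611, 25650) ≈ -1.1934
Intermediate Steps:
Function('u')(H) = Mul(Add(-98, H), Add(115, H)) (Function('u')(H) = Mul(Add(H, 115), Add(-98, H)) = Mul(Add(115, H), Add(-98, H)) = Mul(Add(-98, H), Add(115, H)))
Mul(-183666, Pow(Function('u')(-415), -1)) = Mul(-183666, Pow(Add(-11270, Pow(-415, 2), Mul(17, -415)), -1)) = Mul(-183666, Pow(Add(-11270, 172225, -7055), -1)) = Mul(-183666, Pow(153900, -1)) = Mul(-183666, Rational(1, 153900)) = Rational(-30611, 25650)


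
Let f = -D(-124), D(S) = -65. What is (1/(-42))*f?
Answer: -65/42 ≈ -1.5476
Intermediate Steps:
f = 65 (f = -1*(-65) = 65)
(1/(-42))*f = (1/(-42))*65 = (1*(-1/42))*65 = -1/42*65 = -65/42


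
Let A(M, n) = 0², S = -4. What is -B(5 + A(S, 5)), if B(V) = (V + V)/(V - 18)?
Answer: 10/13 ≈ 0.76923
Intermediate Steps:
A(M, n) = 0
B(V) = 2*V/(-18 + V) (B(V) = (2*V)/(-18 + V) = 2*V/(-18 + V))
-B(5 + A(S, 5)) = -2*(5 + 0)/(-18 + (5 + 0)) = -2*5/(-18 + 5) = -2*5/(-13) = -2*5*(-1)/13 = -1*(-10/13) = 10/13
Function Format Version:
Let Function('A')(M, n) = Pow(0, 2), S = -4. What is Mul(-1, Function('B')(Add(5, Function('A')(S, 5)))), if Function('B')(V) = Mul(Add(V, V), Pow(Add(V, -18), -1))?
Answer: Rational(10, 13) ≈ 0.76923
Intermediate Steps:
Function('A')(M, n) = 0
Function('B')(V) = Mul(2, V, Pow(Add(-18, V), -1)) (Function('B')(V) = Mul(Mul(2, V), Pow(Add(-18, V), -1)) = Mul(2, V, Pow(Add(-18, V), -1)))
Mul(-1, Function('B')(Add(5, Function('A')(S, 5)))) = Mul(-1, Mul(2, Add(5, 0), Pow(Add(-18, Add(5, 0)), -1))) = Mul(-1, Mul(2, 5, Pow(Add(-18, 5), -1))) = Mul(-1, Mul(2, 5, Pow(-13, -1))) = Mul(-1, Mul(2, 5, Rational(-1, 13))) = Mul(-1, Rational(-10, 13)) = Rational(10, 13)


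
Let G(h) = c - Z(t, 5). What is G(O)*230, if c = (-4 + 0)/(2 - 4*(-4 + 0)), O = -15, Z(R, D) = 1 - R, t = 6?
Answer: 9890/9 ≈ 1098.9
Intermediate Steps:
c = -2/9 (c = -4/(2 - 4*(-4)) = -4/(2 + 16) = -4/18 = -4*1/18 = -2/9 ≈ -0.22222)
G(h) = 43/9 (G(h) = -2/9 - (1 - 1*6) = -2/9 - (1 - 6) = -2/9 - 1*(-5) = -2/9 + 5 = 43/9)
G(O)*230 = (43/9)*230 = 9890/9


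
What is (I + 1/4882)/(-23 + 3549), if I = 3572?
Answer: 17438505/17213932 ≈ 1.0130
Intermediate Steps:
(I + 1/4882)/(-23 + 3549) = (3572 + 1/4882)/(-23 + 3549) = (3572 + 1/4882)/3526 = (17438505/4882)*(1/3526) = 17438505/17213932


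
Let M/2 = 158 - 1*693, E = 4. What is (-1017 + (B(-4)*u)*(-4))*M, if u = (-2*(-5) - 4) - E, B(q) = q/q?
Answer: 1096750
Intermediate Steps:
B(q) = 1
M = -1070 (M = 2*(158 - 1*693) = 2*(158 - 693) = 2*(-535) = -1070)
u = 2 (u = (-2*(-5) - 4) - 1*4 = (10 - 4) - 4 = 6 - 4 = 2)
(-1017 + (B(-4)*u)*(-4))*M = (-1017 + (1*2)*(-4))*(-1070) = (-1017 + 2*(-4))*(-1070) = (-1017 - 8)*(-1070) = -1025*(-1070) = 1096750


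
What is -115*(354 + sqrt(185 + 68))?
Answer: -40710 - 115*sqrt(253) ≈ -42539.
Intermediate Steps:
-115*(354 + sqrt(185 + 68)) = -115*(354 + sqrt(253)) = -40710 - 115*sqrt(253)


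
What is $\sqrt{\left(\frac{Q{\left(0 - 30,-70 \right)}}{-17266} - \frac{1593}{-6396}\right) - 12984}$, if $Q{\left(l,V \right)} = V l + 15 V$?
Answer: $\frac{i \sqrt{1099613596959576309}}{9202778} \approx 113.95 i$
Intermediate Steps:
$Q{\left(l,V \right)} = 15 V + V l$
$\sqrt{\left(\frac{Q{\left(0 - 30,-70 \right)}}{-17266} - \frac{1593}{-6396}\right) - 12984} = \sqrt{\left(\frac{\left(-70\right) \left(15 + \left(0 - 30\right)\right)}{-17266} - \frac{1593}{-6396}\right) - 12984} = \sqrt{\left(- 70 \left(15 - 30\right) \left(- \frac{1}{17266}\right) - - \frac{531}{2132}\right) - 12984} = \sqrt{\left(\left(-70\right) \left(-15\right) \left(- \frac{1}{17266}\right) + \frac{531}{2132}\right) - 12984} = \sqrt{\left(1050 \left(- \frac{1}{17266}\right) + \frac{531}{2132}\right) - 12984} = \sqrt{\left(- \frac{525}{8633} + \frac{531}{2132}\right) - 12984} = \sqrt{\frac{3464823}{18405556} - 12984} = \sqrt{- \frac{238974274281}{18405556}} = \frac{i \sqrt{1099613596959576309}}{9202778}$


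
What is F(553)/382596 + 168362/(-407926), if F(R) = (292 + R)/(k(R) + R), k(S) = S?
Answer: -35621116798121/86307183310488 ≈ -0.41272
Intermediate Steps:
F(R) = (292 + R)/(2*R) (F(R) = (292 + R)/(R + R) = (292 + R)/((2*R)) = (292 + R)*(1/(2*R)) = (292 + R)/(2*R))
F(553)/382596 + 168362/(-407926) = ((½)*(292 + 553)/553)/382596 + 168362/(-407926) = ((½)*(1/553)*845)*(1/382596) + 168362*(-1/407926) = (845/1106)*(1/382596) - 84181/203963 = 845/423151176 - 84181/203963 = -35621116798121/86307183310488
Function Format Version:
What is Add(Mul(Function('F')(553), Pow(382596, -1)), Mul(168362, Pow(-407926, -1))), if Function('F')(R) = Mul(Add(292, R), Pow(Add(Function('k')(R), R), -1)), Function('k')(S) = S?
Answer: Rational(-35621116798121, 86307183310488) ≈ -0.41272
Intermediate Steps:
Function('F')(R) = Mul(Rational(1, 2), Pow(R, -1), Add(292, R)) (Function('F')(R) = Mul(Add(292, R), Pow(Add(R, R), -1)) = Mul(Add(292, R), Pow(Mul(2, R), -1)) = Mul(Add(292, R), Mul(Rational(1, 2), Pow(R, -1))) = Mul(Rational(1, 2), Pow(R, -1), Add(292, R)))
Add(Mul(Function('F')(553), Pow(382596, -1)), Mul(168362, Pow(-407926, -1))) = Add(Mul(Mul(Rational(1, 2), Pow(553, -1), Add(292, 553)), Pow(382596, -1)), Mul(168362, Pow(-407926, -1))) = Add(Mul(Mul(Rational(1, 2), Rational(1, 553), 845), Rational(1, 382596)), Mul(168362, Rational(-1, 407926))) = Add(Mul(Rational(845, 1106), Rational(1, 382596)), Rational(-84181, 203963)) = Add(Rational(845, 423151176), Rational(-84181, 203963)) = Rational(-35621116798121, 86307183310488)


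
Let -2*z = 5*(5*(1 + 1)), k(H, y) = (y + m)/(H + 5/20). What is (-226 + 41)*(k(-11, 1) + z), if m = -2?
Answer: 198135/43 ≈ 4607.8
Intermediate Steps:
k(H, y) = (-2 + y)/(¼ + H) (k(H, y) = (y - 2)/(H + 5/20) = (-2 + y)/(H + 5*(1/20)) = (-2 + y)/(H + ¼) = (-2 + y)/(¼ + H))
z = -25 (z = -5*5*(1 + 1)/2 = -5*5*2/2 = -5*10/2 = -½*50 = -25)
(-226 + 41)*(k(-11, 1) + z) = (-226 + 41)*(4*(-2 + 1)/(1 + 4*(-11)) - 25) = -185*(4*(-1)/(1 - 44) - 25) = -185*(4*(-1)/(-43) - 25) = -185*(4*(-1/43)*(-1) - 25) = -185*(4/43 - 25) = -185*(-1071/43) = 198135/43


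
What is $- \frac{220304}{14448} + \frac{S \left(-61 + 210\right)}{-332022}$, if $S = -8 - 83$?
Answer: $- \frac{72370907}{4758982} \approx -15.207$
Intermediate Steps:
$S = -91$
$- \frac{220304}{14448} + \frac{S \left(-61 + 210\right)}{-332022} = - \frac{220304}{14448} + \frac{\left(-91\right) \left(-61 + 210\right)}{-332022} = \left(-220304\right) \frac{1}{14448} + \left(-91\right) 149 \left(- \frac{1}{332022}\right) = - \frac{1967}{129} - - \frac{13559}{332022} = - \frac{1967}{129} + \frac{13559}{332022} = - \frac{72370907}{4758982}$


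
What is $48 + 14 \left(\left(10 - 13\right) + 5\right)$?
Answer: $76$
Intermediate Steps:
$48 + 14 \left(\left(10 - 13\right) + 5\right) = 48 + 14 \left(-3 + 5\right) = 48 + 14 \cdot 2 = 48 + 28 = 76$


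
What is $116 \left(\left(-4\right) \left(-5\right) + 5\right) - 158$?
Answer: $2742$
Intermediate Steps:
$116 \left(\left(-4\right) \left(-5\right) + 5\right) - 158 = 116 \left(20 + 5\right) - 158 = 116 \cdot 25 - 158 = 2900 - 158 = 2742$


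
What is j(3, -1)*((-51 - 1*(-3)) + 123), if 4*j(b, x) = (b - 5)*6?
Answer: -225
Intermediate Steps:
j(b, x) = -15/2 + 3*b/2 (j(b, x) = ((b - 5)*6)/4 = ((-5 + b)*6)/4 = (-30 + 6*b)/4 = -15/2 + 3*b/2)
j(3, -1)*((-51 - 1*(-3)) + 123) = (-15/2 + (3/2)*3)*((-51 - 1*(-3)) + 123) = (-15/2 + 9/2)*((-51 + 3) + 123) = -3*(-48 + 123) = -3*75 = -225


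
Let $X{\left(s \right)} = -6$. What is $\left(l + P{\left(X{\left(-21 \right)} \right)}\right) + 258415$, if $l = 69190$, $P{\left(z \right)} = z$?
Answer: $327599$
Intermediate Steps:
$\left(l + P{\left(X{\left(-21 \right)} \right)}\right) + 258415 = \left(69190 - 6\right) + 258415 = 69184 + 258415 = 327599$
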